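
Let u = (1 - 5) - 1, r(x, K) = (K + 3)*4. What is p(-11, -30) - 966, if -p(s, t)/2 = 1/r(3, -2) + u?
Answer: -1913/2 ≈ -956.50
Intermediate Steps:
r(x, K) = 12 + 4*K (r(x, K) = (3 + K)*4 = 12 + 4*K)
u = -5 (u = -4 - 1 = -5)
p(s, t) = 19/2 (p(s, t) = -2*(1/(12 + 4*(-2)) - 5) = -2*(1/(12 - 8) - 5) = -2*(1/4 - 5) = -2*(-19/4) = 19/2)
p(-11, -30) - 966 = 19/2 - 966 = -1913/2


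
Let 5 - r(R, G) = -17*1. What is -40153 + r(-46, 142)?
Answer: -40131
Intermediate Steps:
r(R, G) = 22 (r(R, G) = 5 - (-17) = 5 - 1*(-17) = 5 + 17 = 22)
-40153 + r(-46, 142) = -40153 + 22 = -40131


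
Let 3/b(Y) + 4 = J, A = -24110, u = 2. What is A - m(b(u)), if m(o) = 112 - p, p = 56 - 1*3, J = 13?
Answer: -24169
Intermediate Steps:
p = 53 (p = 56 - 3 = 53)
b(Y) = ⅓ (b(Y) = 3/(-4 + 13) = 3/9 = 3*(⅑) = ⅓)
m(o) = 59 (m(o) = 112 - 1*53 = 112 - 53 = 59)
A - m(b(u)) = -24110 - 1*59 = -24110 - 59 = -24169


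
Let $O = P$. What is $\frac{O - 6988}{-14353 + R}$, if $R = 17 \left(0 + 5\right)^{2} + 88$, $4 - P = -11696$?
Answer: $- \frac{589}{1730} \approx -0.34046$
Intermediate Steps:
$P = 11700$ ($P = 4 - -11696 = 4 + 11696 = 11700$)
$O = 11700$
$R = 513$ ($R = 17 \cdot 5^{2} + 88 = 17 \cdot 25 + 88 = 425 + 88 = 513$)
$\frac{O - 6988}{-14353 + R} = \frac{11700 - 6988}{-14353 + 513} = \frac{4712}{-13840} = 4712 \left(- \frac{1}{13840}\right) = - \frac{589}{1730}$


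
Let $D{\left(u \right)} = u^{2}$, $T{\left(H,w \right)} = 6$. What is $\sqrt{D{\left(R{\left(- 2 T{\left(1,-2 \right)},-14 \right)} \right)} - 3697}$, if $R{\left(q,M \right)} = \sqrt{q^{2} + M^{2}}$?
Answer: $3 i \sqrt{373} \approx 57.94 i$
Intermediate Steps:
$R{\left(q,M \right)} = \sqrt{M^{2} + q^{2}}$
$\sqrt{D{\left(R{\left(- 2 T{\left(1,-2 \right)},-14 \right)} \right)} - 3697} = \sqrt{\left(\sqrt{\left(-14\right)^{2} + \left(\left(-2\right) 6\right)^{2}}\right)^{2} - 3697} = \sqrt{\left(\sqrt{196 + \left(-12\right)^{2}}\right)^{2} - 3697} = \sqrt{\left(\sqrt{196 + 144}\right)^{2} - 3697} = \sqrt{\left(\sqrt{340}\right)^{2} - 3697} = \sqrt{\left(2 \sqrt{85}\right)^{2} - 3697} = \sqrt{340 - 3697} = \sqrt{-3357} = 3 i \sqrt{373}$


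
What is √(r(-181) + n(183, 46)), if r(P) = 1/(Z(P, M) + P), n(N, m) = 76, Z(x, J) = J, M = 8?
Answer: √2274431/173 ≈ 8.7175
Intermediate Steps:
r(P) = 1/(8 + P)
√(r(-181) + n(183, 46)) = √(1/(8 - 181) + 76) = √(1/(-173) + 76) = √(-1/173 + 76) = √(13147/173) = √2274431/173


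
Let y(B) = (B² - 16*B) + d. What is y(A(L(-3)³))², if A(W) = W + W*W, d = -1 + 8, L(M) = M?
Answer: 231918333241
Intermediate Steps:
d = 7
A(W) = W + W²
y(B) = 7 + B² - 16*B (y(B) = (B² - 16*B) + 7 = 7 + B² - 16*B)
y(A(L(-3)³))² = (7 + ((-3)³*(1 + (-3)³))² - 16*(-3)³*(1 + (-3)³))² = (7 + (-27*(1 - 27))² - (-432)*(1 - 27))² = (7 + (-27*(-26))² - (-432)*(-26))² = (7 + 702² - 16*702)² = (7 + 492804 - 11232)² = 481579² = 231918333241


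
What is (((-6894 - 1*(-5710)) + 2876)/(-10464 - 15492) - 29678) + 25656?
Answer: -2899909/721 ≈ -4022.1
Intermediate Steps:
(((-6894 - 1*(-5710)) + 2876)/(-10464 - 15492) - 29678) + 25656 = (((-6894 + 5710) + 2876)/(-25956) - 29678) + 25656 = ((-1184 + 2876)*(-1/25956) - 29678) + 25656 = (1692*(-1/25956) - 29678) + 25656 = (-47/721 - 29678) + 25656 = -21397885/721 + 25656 = -2899909/721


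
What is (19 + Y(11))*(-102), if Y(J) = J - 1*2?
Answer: -2856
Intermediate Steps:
Y(J) = -2 + J (Y(J) = J - 2 = -2 + J)
(19 + Y(11))*(-102) = (19 + (-2 + 11))*(-102) = (19 + 9)*(-102) = 28*(-102) = -2856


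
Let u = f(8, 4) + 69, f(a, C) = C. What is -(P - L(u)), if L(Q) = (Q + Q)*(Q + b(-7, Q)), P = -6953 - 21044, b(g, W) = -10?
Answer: 37195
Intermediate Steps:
P = -27997
u = 73 (u = 4 + 69 = 73)
L(Q) = 2*Q*(-10 + Q) (L(Q) = (Q + Q)*(Q - 10) = (2*Q)*(-10 + Q) = 2*Q*(-10 + Q))
-(P - L(u)) = -(-27997 - 2*73*(-10 + 73)) = -(-27997 - 2*73*63) = -(-27997 - 1*9198) = -(-27997 - 9198) = -1*(-37195) = 37195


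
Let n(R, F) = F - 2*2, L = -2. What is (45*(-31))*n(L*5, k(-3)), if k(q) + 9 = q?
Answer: 22320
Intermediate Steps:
k(q) = -9 + q
n(R, F) = -4 + F (n(R, F) = F - 4 = -4 + F)
(45*(-31))*n(L*5, k(-3)) = (45*(-31))*(-4 + (-9 - 3)) = -1395*(-4 - 12) = -1395*(-16) = 22320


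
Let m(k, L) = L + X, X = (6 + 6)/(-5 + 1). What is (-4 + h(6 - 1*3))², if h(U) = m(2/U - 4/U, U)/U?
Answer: 16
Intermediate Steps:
X = -3 (X = 12/(-4) = 12*(-¼) = -3)
m(k, L) = -3 + L (m(k, L) = L - 3 = -3 + L)
h(U) = (-3 + U)/U
(-4 + h(6 - 1*3))² = (-4 + (-3 + (6 - 1*3))/(6 - 1*3))² = (-4 + (-3 + (6 - 3))/(6 - 3))² = (-4 + (-3 + 3)/3)² = (-4 + (⅓)*0)² = (-4 + 0)² = (-4)² = 16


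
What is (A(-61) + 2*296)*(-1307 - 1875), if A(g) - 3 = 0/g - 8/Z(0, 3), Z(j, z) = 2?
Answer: -1880562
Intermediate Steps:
A(g) = -1 (A(g) = 3 + (0/g - 8/2) = 3 + (0 - 8*1/2) = 3 + (0 - 4) = 3 - 4 = -1)
(A(-61) + 2*296)*(-1307 - 1875) = (-1 + 2*296)*(-1307 - 1875) = (-1 + 592)*(-3182) = 591*(-3182) = -1880562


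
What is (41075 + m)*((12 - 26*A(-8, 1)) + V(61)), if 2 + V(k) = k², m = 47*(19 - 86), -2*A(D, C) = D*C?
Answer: 137557602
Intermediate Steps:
A(D, C) = -C*D/2 (A(D, C) = -D*C/2 = -C*D/2)
m = -3149 (m = 47*(-67) = -3149)
V(k) = -2 + k²
(41075 + m)*((12 - 26*A(-8, 1)) + V(61)) = (41075 - 3149)*((12 - (-13)*(-8)) + (-2 + 61²)) = 37926*((12 - 26*4) + (-2 + 3721)) = 37926*((12 - 104) + 3719) = 37926*(-92 + 3719) = 37926*3627 = 137557602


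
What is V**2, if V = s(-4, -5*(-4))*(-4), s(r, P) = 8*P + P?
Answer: 518400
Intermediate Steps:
s(r, P) = 9*P
V = -720 (V = (9*(-5*(-4)))*(-4) = (9*20)*(-4) = 180*(-4) = -720)
V**2 = (-720)**2 = 518400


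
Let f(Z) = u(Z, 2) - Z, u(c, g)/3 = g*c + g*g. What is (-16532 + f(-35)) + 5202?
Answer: -11493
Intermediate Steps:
u(c, g) = 3*g² + 3*c*g (u(c, g) = 3*(g*c + g*g) = 3*(c*g + g²) = 3*(g² + c*g) = 3*g² + 3*c*g)
f(Z) = 12 + 5*Z (f(Z) = 3*2*(Z + 2) - Z = 3*2*(2 + Z) - Z = (12 + 6*Z) - Z = 12 + 5*Z)
(-16532 + f(-35)) + 5202 = (-16532 + (12 + 5*(-35))) + 5202 = (-16532 + (12 - 175)) + 5202 = (-16532 - 163) + 5202 = -16695 + 5202 = -11493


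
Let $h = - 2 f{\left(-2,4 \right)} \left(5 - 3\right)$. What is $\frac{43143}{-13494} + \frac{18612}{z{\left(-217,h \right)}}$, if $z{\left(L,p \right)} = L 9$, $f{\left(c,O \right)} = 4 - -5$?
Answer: $- \frac{12422541}{976066} \approx -12.727$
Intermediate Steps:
$f{\left(c,O \right)} = 9$ ($f{\left(c,O \right)} = 4 + 5 = 9$)
$h = -36$ ($h = \left(-2\right) 9 \left(5 - 3\right) = - 18 \left(5 - 3\right) = \left(-18\right) 2 = -36$)
$z{\left(L,p \right)} = 9 L$
$\frac{43143}{-13494} + \frac{18612}{z{\left(-217,h \right)}} = \frac{43143}{-13494} + \frac{18612}{9 \left(-217\right)} = 43143 \left(- \frac{1}{13494}\right) + \frac{18612}{-1953} = - \frac{14381}{4498} + 18612 \left(- \frac{1}{1953}\right) = - \frac{14381}{4498} - \frac{2068}{217} = - \frac{12422541}{976066}$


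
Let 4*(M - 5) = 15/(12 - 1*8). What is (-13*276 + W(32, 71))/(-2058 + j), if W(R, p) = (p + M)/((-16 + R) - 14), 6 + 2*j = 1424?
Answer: 113585/43168 ≈ 2.6312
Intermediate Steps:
j = 709 (j = -3 + (1/2)*1424 = -3 + 712 = 709)
M = 95/16 (M = 5 + (15/(12 - 1*8))/4 = 5 + (15/(12 - 8))/4 = 5 + (15/4)/4 = 5 + (15*(1/4))/4 = 5 + (1/4)*(15/4) = 5 + 15/16 = 95/16 ≈ 5.9375)
W(R, p) = (95/16 + p)/(-30 + R) (W(R, p) = (p + 95/16)/((-16 + R) - 14) = (95/16 + p)/(-30 + R))
(-13*276 + W(32, 71))/(-2058 + j) = (-13*276 + (95/16 + 71)/(-30 + 32))/(-2058 + 709) = (-3588 + (1231/16)/2)/(-1349) = (-3588 + (1/2)*(1231/16))*(-1/1349) = (-3588 + 1231/32)*(-1/1349) = -113585/32*(-1/1349) = 113585/43168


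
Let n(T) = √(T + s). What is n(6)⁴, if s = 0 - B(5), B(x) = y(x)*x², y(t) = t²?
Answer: 383161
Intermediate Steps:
B(x) = x⁴ (B(x) = x²*x² = x⁴)
s = -625 (s = 0 - 1*5⁴ = 0 - 1*625 = 0 - 625 = -625)
n(T) = √(-625 + T) (n(T) = √(T - 625) = √(-625 + T))
n(6)⁴ = (√(-625 + 6))⁴ = (√(-619))⁴ = (I*√619)⁴ = 383161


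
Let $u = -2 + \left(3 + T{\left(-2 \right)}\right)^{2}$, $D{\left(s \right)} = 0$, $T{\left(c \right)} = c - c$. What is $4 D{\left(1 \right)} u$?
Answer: $0$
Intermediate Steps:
$T{\left(c \right)} = 0$
$u = 7$ ($u = -2 + \left(3 + 0\right)^{2} = -2 + 3^{2} = -2 + 9 = 7$)
$4 D{\left(1 \right)} u = 4 \cdot 0 \cdot 7 = 0 \cdot 7 = 0$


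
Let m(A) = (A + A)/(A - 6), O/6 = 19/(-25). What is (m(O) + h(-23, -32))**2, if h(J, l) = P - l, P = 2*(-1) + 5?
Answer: 622521/484 ≈ 1286.2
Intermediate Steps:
P = 3 (P = -2 + 5 = 3)
O = -114/25 (O = 6*(19/(-25)) = 6*(19*(-1/25)) = 6*(-19/25) = -114/25 ≈ -4.5600)
m(A) = 2*A/(-6 + A) (m(A) = (2*A)/(-6 + A) = 2*A/(-6 + A))
h(J, l) = 3 - l
(m(O) + h(-23, -32))**2 = (2*(-114/25)/(-6 - 114/25) + (3 - 1*(-32)))**2 = (2*(-114/25)/(-264/25) + (3 + 32))**2 = (2*(-114/25)*(-25/264) + 35)**2 = (19/22 + 35)**2 = (789/22)**2 = 622521/484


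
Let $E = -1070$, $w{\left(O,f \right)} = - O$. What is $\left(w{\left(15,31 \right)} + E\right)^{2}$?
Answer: $1177225$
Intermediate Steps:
$\left(w{\left(15,31 \right)} + E\right)^{2} = \left(\left(-1\right) 15 - 1070\right)^{2} = \left(-15 - 1070\right)^{2} = \left(-1085\right)^{2} = 1177225$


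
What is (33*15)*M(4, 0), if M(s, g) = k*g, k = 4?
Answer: 0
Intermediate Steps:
M(s, g) = 4*g
(33*15)*M(4, 0) = (33*15)*(4*0) = 495*0 = 0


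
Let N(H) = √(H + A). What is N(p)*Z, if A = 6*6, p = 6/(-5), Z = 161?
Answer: 161*√870/5 ≈ 949.76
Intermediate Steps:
p = -6/5 (p = 6*(-⅕) = -6/5 ≈ -1.2000)
A = 36
N(H) = √(36 + H) (N(H) = √(H + 36) = √(36 + H))
N(p)*Z = √(36 - 6/5)*161 = √(174/5)*161 = (√870/5)*161 = 161*√870/5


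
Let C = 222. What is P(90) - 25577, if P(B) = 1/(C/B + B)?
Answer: -35475284/1387 ≈ -25577.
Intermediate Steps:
P(B) = 1/(B + 222/B) (P(B) = 1/(222/B + B) = 1/(B + 222/B))
P(90) - 25577 = 90/(222 + 90²) - 25577 = 90/(222 + 8100) - 25577 = 90/8322 - 25577 = 90*(1/8322) - 25577 = 15/1387 - 25577 = -35475284/1387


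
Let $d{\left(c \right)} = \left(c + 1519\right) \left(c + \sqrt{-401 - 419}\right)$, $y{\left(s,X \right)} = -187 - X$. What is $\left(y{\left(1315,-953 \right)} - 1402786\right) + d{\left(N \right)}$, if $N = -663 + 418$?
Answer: $-1714150 + 2548 i \sqrt{205} \approx -1.7142 \cdot 10^{6} + 36482.0 i$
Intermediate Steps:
$N = -245$
$d{\left(c \right)} = \left(1519 + c\right) \left(c + 2 i \sqrt{205}\right)$ ($d{\left(c \right)} = \left(1519 + c\right) \left(c + \sqrt{-820}\right) = \left(1519 + c\right) \left(c + 2 i \sqrt{205}\right)$)
$\left(y{\left(1315,-953 \right)} - 1402786\right) + d{\left(N \right)} = \left(\left(-187 - -953\right) - 1402786\right) + \left(\left(-245\right)^{2} + 1519 \left(-245\right) + 3038 i \sqrt{205} + 2 i \left(-245\right) \sqrt{205}\right) = \left(\left(-187 + 953\right) - 1402786\right) + \left(60025 - 372155 + 3038 i \sqrt{205} - 490 i \sqrt{205}\right) = \left(766 - 1402786\right) - \left(312130 - 2548 i \sqrt{205}\right) = -1402020 - \left(312130 - 2548 i \sqrt{205}\right) = -1714150 + 2548 i \sqrt{205}$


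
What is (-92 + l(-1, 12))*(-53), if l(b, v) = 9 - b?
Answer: 4346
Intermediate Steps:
(-92 + l(-1, 12))*(-53) = (-92 + (9 - 1*(-1)))*(-53) = (-92 + (9 + 1))*(-53) = (-92 + 10)*(-53) = -82*(-53) = 4346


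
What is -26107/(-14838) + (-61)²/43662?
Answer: 33197112/17996021 ≈ 1.8447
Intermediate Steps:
-26107/(-14838) + (-61)²/43662 = -26107*(-1/14838) + 3721*(1/43662) = 26107/14838 + 3721/43662 = 33197112/17996021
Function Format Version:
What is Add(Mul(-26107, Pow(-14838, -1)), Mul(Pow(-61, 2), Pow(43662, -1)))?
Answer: Rational(33197112, 17996021) ≈ 1.8447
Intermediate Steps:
Add(Mul(-26107, Pow(-14838, -1)), Mul(Pow(-61, 2), Pow(43662, -1))) = Add(Mul(-26107, Rational(-1, 14838)), Mul(3721, Rational(1, 43662))) = Add(Rational(26107, 14838), Rational(3721, 43662)) = Rational(33197112, 17996021)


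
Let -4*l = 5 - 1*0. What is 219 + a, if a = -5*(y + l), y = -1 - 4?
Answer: 1001/4 ≈ 250.25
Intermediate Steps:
l = -5/4 (l = -(5 - 1*0)/4 = -(5 + 0)/4 = -1/4*5 = -5/4 ≈ -1.2500)
y = -5
a = 125/4 (a = -5*(-5 - 5/4) = -5*(-25/4) = 125/4 ≈ 31.250)
219 + a = 219 + 125/4 = 1001/4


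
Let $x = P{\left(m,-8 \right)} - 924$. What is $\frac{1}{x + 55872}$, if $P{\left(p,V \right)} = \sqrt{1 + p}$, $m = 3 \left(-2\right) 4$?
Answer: $\frac{54948}{3019282727} - \frac{i \sqrt{23}}{3019282727} \approx 1.8199 \cdot 10^{-5} - 1.5884 \cdot 10^{-9} i$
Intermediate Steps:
$m = -24$ ($m = \left(-6\right) 4 = -24$)
$x = -924 + i \sqrt{23}$ ($x = \sqrt{1 - 24} - 924 = \sqrt{-23} - 924 = i \sqrt{23} - 924 = -924 + i \sqrt{23} \approx -924.0 + 4.7958 i$)
$\frac{1}{x + 55872} = \frac{1}{\left(-924 + i \sqrt{23}\right) + 55872} = \frac{1}{54948 + i \sqrt{23}}$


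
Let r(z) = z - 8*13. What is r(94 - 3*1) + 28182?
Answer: 28169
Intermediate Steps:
r(z) = -104 + z (r(z) = z - 104 = -104 + z)
r(94 - 3*1) + 28182 = (-104 + (94 - 3*1)) + 28182 = (-104 + (94 - 3)) + 28182 = (-104 + 91) + 28182 = -13 + 28182 = 28169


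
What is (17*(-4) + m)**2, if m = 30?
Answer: 1444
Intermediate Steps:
(17*(-4) + m)**2 = (17*(-4) + 30)**2 = (-68 + 30)**2 = (-38)**2 = 1444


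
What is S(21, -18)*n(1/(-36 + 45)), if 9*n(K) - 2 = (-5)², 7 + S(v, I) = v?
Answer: 42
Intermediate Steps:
S(v, I) = -7 + v
n(K) = 3 (n(K) = 2/9 + (⅑)*(-5)² = 2/9 + (⅑)*25 = 2/9 + 25/9 = 3)
S(21, -18)*n(1/(-36 + 45)) = (-7 + 21)*3 = 14*3 = 42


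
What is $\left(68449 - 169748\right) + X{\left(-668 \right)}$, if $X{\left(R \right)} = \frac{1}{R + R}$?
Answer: $- \frac{135335465}{1336} \approx -1.013 \cdot 10^{5}$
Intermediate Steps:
$X{\left(R \right)} = \frac{1}{2 R}$
$\left(68449 - 169748\right) + X{\left(-668 \right)} = \left(68449 - 169748\right) + \frac{1}{2 \left(-668\right)} = -101299 + \frac{1}{2} \left(- \frac{1}{668}\right) = -101299 - \frac{1}{1336} = - \frac{135335465}{1336}$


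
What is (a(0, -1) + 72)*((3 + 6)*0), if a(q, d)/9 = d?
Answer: 0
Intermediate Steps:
a(q, d) = 9*d
(a(0, -1) + 72)*((3 + 6)*0) = (9*(-1) + 72)*((3 + 6)*0) = (-9 + 72)*(9*0) = 63*0 = 0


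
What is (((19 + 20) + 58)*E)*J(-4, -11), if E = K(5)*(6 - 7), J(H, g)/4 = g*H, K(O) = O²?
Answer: -426800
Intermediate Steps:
J(H, g) = 4*H*g (J(H, g) = 4*(g*H) = 4*(H*g) = 4*H*g)
E = -25 (E = 5²*(6 - 7) = 25*(-1) = -25)
(((19 + 20) + 58)*E)*J(-4, -11) = (((19 + 20) + 58)*(-25))*(4*(-4)*(-11)) = ((39 + 58)*(-25))*176 = (97*(-25))*176 = -2425*176 = -426800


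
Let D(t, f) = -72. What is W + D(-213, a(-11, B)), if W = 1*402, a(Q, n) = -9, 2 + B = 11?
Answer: 330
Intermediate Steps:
B = 9 (B = -2 + 11 = 9)
W = 402
W + D(-213, a(-11, B)) = 402 - 72 = 330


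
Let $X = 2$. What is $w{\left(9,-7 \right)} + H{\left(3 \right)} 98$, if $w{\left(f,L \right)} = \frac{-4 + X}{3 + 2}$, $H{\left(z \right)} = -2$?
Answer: $- \frac{982}{5} \approx -196.4$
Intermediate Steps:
$w{\left(f,L \right)} = - \frac{2}{5}$ ($w{\left(f,L \right)} = \frac{-4 + 2}{3 + 2} = - \frac{2}{5}$)
$w{\left(9,-7 \right)} + H{\left(3 \right)} 98 = - \frac{2}{5} - 196 = - \frac{982}{5}$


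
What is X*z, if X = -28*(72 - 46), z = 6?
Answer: -4368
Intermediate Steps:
X = -728 (X = -28*26 = -728)
X*z = -728*6 = -4368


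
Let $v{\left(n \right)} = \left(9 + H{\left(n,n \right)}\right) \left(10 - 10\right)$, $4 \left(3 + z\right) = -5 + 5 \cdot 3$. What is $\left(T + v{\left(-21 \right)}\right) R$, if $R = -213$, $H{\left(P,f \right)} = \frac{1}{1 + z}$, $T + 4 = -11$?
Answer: $3195$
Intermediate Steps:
$T = -15$ ($T = -4 - 11 = -15$)
$z = - \frac{1}{2}$ ($z = -3 + \frac{-5 + 5 \cdot 3}{4} = -3 + \frac{-5 + 15}{4} = -3 + \frac{1}{4} \cdot 10 = -3 + \frac{5}{2} = - \frac{1}{2} \approx -0.5$)
$H{\left(P,f \right)} = 2$ ($H{\left(P,f \right)} = \frac{1}{1 - \frac{1}{2}} = \frac{1}{\frac{1}{2}} = 2$)
$v{\left(n \right)} = 0$ ($v{\left(n \right)} = \left(9 + 2\right) \left(10 - 10\right) = 11 \cdot 0 = 0$)
$\left(T + v{\left(-21 \right)}\right) R = \left(-15 + 0\right) \left(-213\right) = \left(-15\right) \left(-213\right) = 3195$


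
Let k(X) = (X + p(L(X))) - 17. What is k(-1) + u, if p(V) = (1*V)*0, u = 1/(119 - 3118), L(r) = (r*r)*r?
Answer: -53983/2999 ≈ -18.000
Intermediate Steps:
L(r) = r³ (L(r) = r²*r = r³)
u = -1/2999 (u = 1/(-2999) = -1/2999 ≈ -0.00033344)
p(V) = 0 (p(V) = V*0 = 0)
k(X) = -17 + X (k(X) = (X + 0) - 17 = X - 17 = -17 + X)
k(-1) + u = (-17 - 1) - 1/2999 = -18 - 1/2999 = -53983/2999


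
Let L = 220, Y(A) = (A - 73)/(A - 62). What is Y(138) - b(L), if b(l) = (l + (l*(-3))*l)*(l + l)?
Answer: 4848131265/76 ≈ 6.3791e+7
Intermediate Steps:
Y(A) = (-73 + A)/(-62 + A)
b(l) = 2*l*(l - 3*l**2) (b(l) = (l + (-3*l)*l)*(2*l) = (l - 3*l**2)*(2*l) = 2*l*(l - 3*l**2))
Y(138) - b(L) = (-73 + 138)/(-62 + 138) - 220**2*(2 - 6*220) = 65/76 - 48400*(2 - 1320) = (1/76)*65 - 48400*(-1318) = 65/76 - 1*(-63791200) = 65/76 + 63791200 = 4848131265/76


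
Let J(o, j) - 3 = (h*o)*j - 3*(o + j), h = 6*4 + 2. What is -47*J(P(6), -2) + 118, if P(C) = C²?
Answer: 92755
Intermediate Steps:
h = 26 (h = 24 + 2 = 26)
J(o, j) = 3 - 3*j - 3*o + 26*j*o (J(o, j) = 3 + ((26*o)*j - 3*(o + j)) = 3 + (26*j*o - 3*(j + o)) = 3 + (26*j*o + (-3*j - 3*o)) = 3 + (-3*j - 3*o + 26*j*o) = 3 - 3*j - 3*o + 26*j*o)
-47*J(P(6), -2) + 118 = -47*(3 - 3*(-2) - 3*6² + 26*(-2)*6²) + 118 = -47*(3 + 6 - 3*36 + 26*(-2)*36) + 118 = -47*(3 + 6 - 108 - 1872) + 118 = -47*(-1971) + 118 = 92637 + 118 = 92755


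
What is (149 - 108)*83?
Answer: 3403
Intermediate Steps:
(149 - 108)*83 = 41*83 = 3403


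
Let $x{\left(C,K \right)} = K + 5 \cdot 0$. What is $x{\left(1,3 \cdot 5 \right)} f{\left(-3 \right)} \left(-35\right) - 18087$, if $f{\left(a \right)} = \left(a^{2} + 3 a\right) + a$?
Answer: $-16512$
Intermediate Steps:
$f{\left(a \right)} = a^{2} + 4 a$
$x{\left(C,K \right)} = K$ ($x{\left(C,K \right)} = K + 0 = K$)
$x{\left(1,3 \cdot 5 \right)} f{\left(-3 \right)} \left(-35\right) - 18087 = 3 \cdot 5 \left(- 3 \left(4 - 3\right)\right) \left(-35\right) - 18087 = 15 \left(\left(-3\right) 1\right) \left(-35\right) - 18087 = 15 \left(-3\right) \left(-35\right) - 18087 = \left(-45\right) \left(-35\right) - 18087 = 1575 - 18087 = -16512$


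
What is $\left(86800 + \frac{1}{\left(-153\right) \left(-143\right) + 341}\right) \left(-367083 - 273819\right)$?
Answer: $- \frac{618052562216451}{11110} \approx -5.563 \cdot 10^{10}$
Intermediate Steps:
$\left(86800 + \frac{1}{\left(-153\right) \left(-143\right) + 341}\right) \left(-367083 - 273819\right) = \left(86800 + \frac{1}{21879 + 341}\right) \left(-640902\right) = \left(86800 + \frac{1}{22220}\right) \left(-640902\right) = \frac{1928696001}{22220} \left(-640902\right) = - \frac{618052562216451}{11110}$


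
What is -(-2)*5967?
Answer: 11934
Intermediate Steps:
-(-2)*5967 = -2*(-5967) = 11934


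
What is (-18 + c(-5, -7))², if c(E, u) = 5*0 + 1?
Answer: 289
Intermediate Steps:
c(E, u) = 1 (c(E, u) = 0 + 1 = 1)
(-18 + c(-5, -7))² = (-18 + 1)² = (-17)² = 289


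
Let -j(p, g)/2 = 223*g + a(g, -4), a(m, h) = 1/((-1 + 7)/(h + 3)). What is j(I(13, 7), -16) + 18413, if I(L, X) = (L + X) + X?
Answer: 76648/3 ≈ 25549.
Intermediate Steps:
I(L, X) = L + 2*X
a(m, h) = ½ + h/6 (a(m, h) = 1/(6/(3 + h)) = ½ + h/6)
j(p, g) = ⅓ - 446*g (j(p, g) = -2*(223*g + (½ + (⅙)*(-4))) = -2*(223*g + (½ - ⅔)) = -2*(223*g - ⅙) = -2*(-⅙ + 223*g) = ⅓ - 446*g)
j(I(13, 7), -16) + 18413 = (⅓ - 446*(-16)) + 18413 = (⅓ + 7136) + 18413 = 21409/3 + 18413 = 76648/3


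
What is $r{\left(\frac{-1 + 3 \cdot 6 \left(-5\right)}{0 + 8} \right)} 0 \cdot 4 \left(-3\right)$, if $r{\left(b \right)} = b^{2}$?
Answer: $0$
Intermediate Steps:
$r{\left(\frac{-1 + 3 \cdot 6 \left(-5\right)}{0 + 8} \right)} 0 \cdot 4 \left(-3\right) = \left(\frac{-1 + 3 \cdot 6 \left(-5\right)}{0 + 8}\right)^{2} \cdot 0 \cdot 4 \left(-3\right) = \left(\frac{-1 + 18 \left(-5\right)}{8}\right)^{2} \cdot 0 \left(-3\right) = \left(\left(-1 - 90\right) \frac{1}{8}\right)^{2} \cdot 0 = \left(\left(-91\right) \frac{1}{8}\right)^{2} \cdot 0 = \left(- \frac{91}{8}\right)^{2} \cdot 0 = \frac{8281}{64} \cdot 0 = 0$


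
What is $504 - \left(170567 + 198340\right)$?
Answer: $-368403$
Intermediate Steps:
$504 - \left(170567 + 198340\right) = 504 - 368907 = -368403$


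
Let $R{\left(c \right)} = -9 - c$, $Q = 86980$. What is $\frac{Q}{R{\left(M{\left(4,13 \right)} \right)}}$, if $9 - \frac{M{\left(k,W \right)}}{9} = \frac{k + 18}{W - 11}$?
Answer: $\frac{86980}{9} \approx 9664.4$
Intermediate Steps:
$M{\left(k,W \right)} = 81 - \frac{9 \left(18 + k\right)}{-11 + W}$ ($M{\left(k,W \right)} = 81 - 9 \frac{k + 18}{W - 11} = 81 - 9 \frac{18 + k}{-11 + W} = 81 - \frac{9 \left(18 + k\right)}{-11 + W}$)
$\frac{Q}{R{\left(M{\left(4,13 \right)} \right)}} = \frac{86980}{-9 - \frac{9 \left(-117 - 4 + 9 \cdot 13\right)}{-11 + 13}} = \frac{86980}{-9 - \frac{9 \left(-117 - 4 + 117\right)}{2}} = \frac{86980}{-9 - 9 \cdot \frac{1}{2} \left(-4\right)} = \frac{86980}{-9 - -18} = \frac{86980}{-9 + 18} = \frac{86980}{9}$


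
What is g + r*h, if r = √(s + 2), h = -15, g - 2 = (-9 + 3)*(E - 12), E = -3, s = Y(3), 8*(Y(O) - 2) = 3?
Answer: 92 - 15*√70/4 ≈ 60.625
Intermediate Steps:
Y(O) = 19/8 (Y(O) = 2 + (⅛)*3 = 2 + 3/8 = 19/8)
s = 19/8 ≈ 2.3750
g = 92 (g = 2 + (-9 + 3)*(-3 - 12) = 2 - 6*(-15) = 2 + 90 = 92)
r = √70/4 (r = √(19/8 + 2) = √(35/8) = √70/4 ≈ 2.0917)
g + r*h = 92 + (√70/4)*(-15) = 92 - 15*√70/4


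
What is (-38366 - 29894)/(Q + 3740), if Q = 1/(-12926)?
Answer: -882328760/48343239 ≈ -18.251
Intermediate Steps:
Q = -1/12926 ≈ -7.7363e-5
(-38366 - 29894)/(Q + 3740) = (-38366 - 29894)/(-1/12926 + 3740) = -68260/48343239/12926 = -68260*12926/48343239 = -882328760/48343239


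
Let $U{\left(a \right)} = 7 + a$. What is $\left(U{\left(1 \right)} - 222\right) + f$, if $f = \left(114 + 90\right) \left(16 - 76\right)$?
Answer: $-12454$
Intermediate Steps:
$f = -12240$ ($f = 204 \left(-60\right) = -12240$)
$\left(U{\left(1 \right)} - 222\right) + f = \left(\left(7 + 1\right) - 222\right) - 12240 = \left(8 - 222\right) - 12240 = -214 - 12240 = -12454$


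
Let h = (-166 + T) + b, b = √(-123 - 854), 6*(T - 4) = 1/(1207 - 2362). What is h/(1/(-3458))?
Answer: 277297267/495 - 3458*I*√977 ≈ 5.602e+5 - 1.0809e+5*I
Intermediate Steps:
T = 27719/6930 (T = 4 + 1/(6*(1207 - 2362)) = 4 + (⅙)/(-1155) = 4 + (⅙)*(-1/1155) = 4 - 1/6930 = 27719/6930 ≈ 3.9999)
b = I*√977 (b = √(-977) = I*√977 ≈ 31.257*I)
h = -1122661/6930 + I*√977 (h = (-166 + 27719/6930) + I*√977 = -1122661/6930 + I*√977 ≈ -162.0 + 31.257*I)
h/(1/(-3458)) = (-1122661/6930 + I*√977)/(1/(-3458)) = (-1122661/6930 + I*√977)/(-1/3458) = (-1122661/6930 + I*√977)*(-3458) = 277297267/495 - 3458*I*√977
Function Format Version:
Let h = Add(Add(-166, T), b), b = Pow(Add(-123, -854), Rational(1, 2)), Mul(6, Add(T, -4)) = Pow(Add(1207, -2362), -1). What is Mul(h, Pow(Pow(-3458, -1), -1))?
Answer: Add(Rational(277297267, 495), Mul(-3458, I, Pow(977, Rational(1, 2)))) ≈ Add(5.6020e+5, Mul(-1.0809e+5, I))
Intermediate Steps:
T = Rational(27719, 6930) (T = Add(4, Mul(Rational(1, 6), Pow(Add(1207, -2362), -1))) = Add(4, Mul(Rational(1, 6), Pow(-1155, -1))) = Add(4, Mul(Rational(1, 6), Rational(-1, 1155))) = Add(4, Rational(-1, 6930)) = Rational(27719, 6930) ≈ 3.9999)
b = Mul(I, Pow(977, Rational(1, 2))) (b = Pow(-977, Rational(1, 2)) = Mul(I, Pow(977, Rational(1, 2))) ≈ Mul(31.257, I))
h = Add(Rational(-1122661, 6930), Mul(I, Pow(977, Rational(1, 2)))) (h = Add(Add(-166, Rational(27719, 6930)), Mul(I, Pow(977, Rational(1, 2)))) = Add(Rational(-1122661, 6930), Mul(I, Pow(977, Rational(1, 2)))) ≈ Add(-162.00, Mul(31.257, I)))
Mul(h, Pow(Pow(-3458, -1), -1)) = Mul(Add(Rational(-1122661, 6930), Mul(I, Pow(977, Rational(1, 2)))), Pow(Pow(-3458, -1), -1)) = Mul(Add(Rational(-1122661, 6930), Mul(I, Pow(977, Rational(1, 2)))), Pow(Rational(-1, 3458), -1)) = Mul(Add(Rational(-1122661, 6930), Mul(I, Pow(977, Rational(1, 2)))), -3458) = Add(Rational(277297267, 495), Mul(-3458, I, Pow(977, Rational(1, 2))))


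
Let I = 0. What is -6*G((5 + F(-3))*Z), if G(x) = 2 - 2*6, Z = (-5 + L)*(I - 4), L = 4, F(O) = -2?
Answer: 60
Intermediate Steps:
Z = 4 (Z = (-5 + 4)*(0 - 4) = -1*(-4) = 4)
G(x) = -10 (G(x) = 2 - 12 = -10)
-6*G((5 + F(-3))*Z) = -6*(-10) = 60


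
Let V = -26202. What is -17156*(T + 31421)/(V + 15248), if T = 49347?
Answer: 692827904/5477 ≈ 1.2650e+5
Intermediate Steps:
-17156*(T + 31421)/(V + 15248) = -17156*(49347 + 31421)/(-26202 + 15248) = -17156/((-10954/80768)) = -17156/((-10954*1/80768)) = -17156/(-5477/40384) = -17156*(-40384/5477) = 692827904/5477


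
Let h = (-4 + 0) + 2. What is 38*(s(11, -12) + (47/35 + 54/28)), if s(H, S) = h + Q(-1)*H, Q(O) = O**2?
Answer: 16321/35 ≈ 466.31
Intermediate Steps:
h = -2 (h = -4 + 2 = -2)
s(H, S) = -2 + H (s(H, S) = -2 + (-1)**2*H = -2 + 1*H = -2 + H)
38*(s(11, -12) + (47/35 + 54/28)) = 38*((-2 + 11) + (47/35 + 54/28)) = 38*(9 + (47*(1/35) + 54*(1/28))) = 38*(9 + (47/35 + 27/14)) = 38*(9 + 229/70) = 38*(859/70) = 16321/35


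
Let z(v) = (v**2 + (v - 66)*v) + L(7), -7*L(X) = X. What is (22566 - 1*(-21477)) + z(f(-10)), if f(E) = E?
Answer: 44902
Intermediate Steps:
L(X) = -X/7
z(v) = -1 + v**2 + v*(-66 + v) (z(v) = (v**2 + (v - 66)*v) - 1/7*7 = (v**2 + (-66 + v)*v) - 1 = (v**2 + v*(-66 + v)) - 1 = -1 + v**2 + v*(-66 + v))
(22566 - 1*(-21477)) + z(f(-10)) = (22566 - 1*(-21477)) + (-1 - 66*(-10) + 2*(-10)**2) = (22566 + 21477) + (-1 + 660 + 2*100) = 44043 + (-1 + 660 + 200) = 44043 + 859 = 44902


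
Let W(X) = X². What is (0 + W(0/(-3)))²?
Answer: 0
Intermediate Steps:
(0 + W(0/(-3)))² = (0 + (0/(-3))²)² = (0 + (0*(-⅓))²)² = (0 + 0²)² = (0 + 0)² = 0² = 0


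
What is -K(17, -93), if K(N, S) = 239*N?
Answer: -4063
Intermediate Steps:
-K(17, -93) = -239*17 = -1*4063 = -4063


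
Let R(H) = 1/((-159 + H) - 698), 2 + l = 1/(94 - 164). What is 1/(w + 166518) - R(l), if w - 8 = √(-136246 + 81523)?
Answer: 1951180812836/1667490560145269 - I*√54723/27730963399 ≈ 0.0011701 - 8.4357e-9*I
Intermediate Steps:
w = 8 + I*√54723 (w = 8 + √(-136246 + 81523) = 8 + √(-54723) = 8 + I*√54723 ≈ 8.0 + 233.93*I)
l = -141/70 (l = -2 + 1/(94 - 164) = -2 + 1/(-70) = -2 - 1/70 = -141/70 ≈ -2.0143)
R(H) = 1/(-857 + H)
1/(w + 166518) - R(l) = 1/((8 + I*√54723) + 166518) - 1/(-857 - 141/70) = 1/(166526 + I*√54723) - 1/(-60131/70) = 1/(166526 + I*√54723) - 1*(-70/60131) = 1/(166526 + I*√54723) + 70/60131 = 70/60131 + 1/(166526 + I*√54723)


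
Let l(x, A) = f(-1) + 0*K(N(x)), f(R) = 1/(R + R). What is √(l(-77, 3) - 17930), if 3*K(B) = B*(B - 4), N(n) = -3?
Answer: I*√71722/2 ≈ 133.9*I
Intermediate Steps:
K(B) = B*(-4 + B)/3 (K(B) = (B*(B - 4))/3 = (B*(-4 + B))/3 = B*(-4 + B)/3)
f(R) = 1/(2*R)
l(x, A) = -½ (l(x, A) = (½)/(-1) + 0*((⅓)*(-3)*(-4 - 3)) = (½)*(-1) + 0*((⅓)*(-3)*(-7)) = -½ + 0*7 = -½ + 0 = -½)
√(l(-77, 3) - 17930) = √(-½ - 17930) = √(-35861/2) = I*√71722/2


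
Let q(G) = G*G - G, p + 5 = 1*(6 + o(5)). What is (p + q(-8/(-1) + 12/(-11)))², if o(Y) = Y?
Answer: 32103556/14641 ≈ 2192.7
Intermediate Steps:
p = 6 (p = -5 + 1*(6 + 5) = -5 + 1*11 = -5 + 11 = 6)
q(G) = G² - G
(p + q(-8/(-1) + 12/(-11)))² = (6 + (-8/(-1) + 12/(-11))*(-1 + (-8/(-1) + 12/(-11))))² = (6 + (-8*(-1) + 12*(-1/11))*(-1 + (-8*(-1) + 12*(-1/11))))² = (6 + (8 - 12/11)*(-1 + (8 - 12/11)))² = (6 + 76*(-1 + 76/11)/11)² = (6 + (76/11)*(65/11))² = (6 + 4940/121)² = (5666/121)² = 32103556/14641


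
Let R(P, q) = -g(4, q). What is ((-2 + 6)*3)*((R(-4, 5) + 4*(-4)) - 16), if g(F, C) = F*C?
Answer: -624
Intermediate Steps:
g(F, C) = C*F
R(P, q) = -4*q (R(P, q) = -q*4 = -4*q)
((-2 + 6)*3)*((R(-4, 5) + 4*(-4)) - 16) = ((-2 + 6)*3)*((-4*5 + 4*(-4)) - 16) = (4*3)*((-20 - 16) - 16) = 12*(-36 - 16) = 12*(-52) = -624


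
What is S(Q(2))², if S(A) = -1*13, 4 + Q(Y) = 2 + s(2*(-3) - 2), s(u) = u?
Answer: 169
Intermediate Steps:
Q(Y) = -10 (Q(Y) = -4 + (2 + (2*(-3) - 2)) = -4 + (2 + (-6 - 2)) = -4 + (2 - 8) = -4 - 6 = -10)
S(A) = -13
S(Q(2))² = (-13)² = 169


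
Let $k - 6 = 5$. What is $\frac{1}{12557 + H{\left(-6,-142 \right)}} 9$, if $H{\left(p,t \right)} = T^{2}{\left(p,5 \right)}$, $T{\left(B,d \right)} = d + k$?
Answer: $\frac{3}{4271} \approx 0.00070241$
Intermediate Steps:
$k = 11$ ($k = 6 + 5 = 11$)
$T{\left(B,d \right)} = 11 + d$ ($T{\left(B,d \right)} = d + 11 = 11 + d$)
$H{\left(p,t \right)} = 256$ ($H{\left(p,t \right)} = \left(11 + 5\right)^{2} = 16^{2} = 256$)
$\frac{1}{12557 + H{\left(-6,-142 \right)}} 9 = \frac{1}{12557 + 256} \cdot 9 = \frac{1}{12813} \cdot 9 = \frac{3}{4271}$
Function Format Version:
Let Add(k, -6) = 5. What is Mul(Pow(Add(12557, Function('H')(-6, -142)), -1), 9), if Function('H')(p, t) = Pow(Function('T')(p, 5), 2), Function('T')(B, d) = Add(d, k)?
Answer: Rational(3, 4271) ≈ 0.00070241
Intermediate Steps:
k = 11 (k = Add(6, 5) = 11)
Function('T')(B, d) = Add(11, d) (Function('T')(B, d) = Add(d, 11) = Add(11, d))
Function('H')(p, t) = 256 (Function('H')(p, t) = Pow(Add(11, 5), 2) = Pow(16, 2) = 256)
Mul(Pow(Add(12557, Function('H')(-6, -142)), -1), 9) = Mul(Pow(Add(12557, 256), -1), 9) = Mul(Pow(12813, -1), 9) = Mul(Rational(1, 12813), 9) = Rational(3, 4271)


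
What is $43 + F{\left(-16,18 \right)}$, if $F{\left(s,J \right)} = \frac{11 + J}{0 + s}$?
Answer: $\frac{659}{16} \approx 41.188$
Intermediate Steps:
$F{\left(s,J \right)} = \frac{11 + J}{s}$
$43 + F{\left(-16,18 \right)} = 43 + \frac{11 + 18}{-16} = 43 - \frac{29}{16} = \frac{659}{16}$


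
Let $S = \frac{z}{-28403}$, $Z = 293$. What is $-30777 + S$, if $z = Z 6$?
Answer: $- \frac{874160889}{28403} \approx -30777.0$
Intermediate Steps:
$z = 1758$ ($z = 293 \cdot 6 = 1758$)
$S = - \frac{1758}{28403}$ ($S = \frac{1758}{-28403} = 1758 \left(- \frac{1}{28403}\right) = - \frac{1758}{28403} \approx -0.061895$)
$-30777 + S = -30777 - \frac{1758}{28403} = - \frac{874160889}{28403}$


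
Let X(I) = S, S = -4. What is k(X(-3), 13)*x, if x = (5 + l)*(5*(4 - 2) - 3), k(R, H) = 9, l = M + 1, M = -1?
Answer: 315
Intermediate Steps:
l = 0 (l = -1 + 1 = 0)
X(I) = -4
x = 35 (x = (5 + 0)*(5*(4 - 2) - 3) = 5*(5*2 - 3) = 5*(10 - 3) = 5*7 = 35)
k(X(-3), 13)*x = 9*35 = 315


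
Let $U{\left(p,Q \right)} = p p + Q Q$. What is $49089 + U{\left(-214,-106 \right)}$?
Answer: $106121$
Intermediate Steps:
$U{\left(p,Q \right)} = Q^{2} + p^{2}$ ($U{\left(p,Q \right)} = p^{2} + Q^{2} = Q^{2} + p^{2}$)
$49089 + U{\left(-214,-106 \right)} = 49089 + \left(\left(-106\right)^{2} + \left(-214\right)^{2}\right) = 49089 + \left(11236 + 45796\right) = 49089 + 57032 = 106121$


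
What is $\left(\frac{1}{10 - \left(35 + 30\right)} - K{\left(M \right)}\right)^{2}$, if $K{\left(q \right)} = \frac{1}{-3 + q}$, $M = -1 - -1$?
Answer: $\frac{2704}{27225} \approx 0.09932$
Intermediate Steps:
$M = 0$ ($M = -1 + 1 = 0$)
$\left(\frac{1}{10 - \left(35 + 30\right)} - K{\left(M \right)}\right)^{2} = \left(\frac{1}{10 - \left(35 + 30\right)} - \frac{1}{-3 + 0}\right)^{2} = \left(\frac{1}{10 - 65} - \frac{1}{-3}\right)^{2} = \left(\frac{1}{10 - 65} - - \frac{1}{3}\right)^{2} = \left(\frac{1}{-55} + \frac{1}{3}\right)^{2} = \left(- \frac{1}{55} + \frac{1}{3}\right)^{2} = \left(\frac{52}{165}\right)^{2} = \frac{2704}{27225}$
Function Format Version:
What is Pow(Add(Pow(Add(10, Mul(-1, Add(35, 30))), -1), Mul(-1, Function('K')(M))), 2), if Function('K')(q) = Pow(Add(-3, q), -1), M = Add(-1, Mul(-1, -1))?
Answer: Rational(2704, 27225) ≈ 0.099320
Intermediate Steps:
M = 0 (M = Add(-1, 1) = 0)
Pow(Add(Pow(Add(10, Mul(-1, Add(35, 30))), -1), Mul(-1, Function('K')(M))), 2) = Pow(Add(Pow(Add(10, Mul(-1, Add(35, 30))), -1), Mul(-1, Pow(Add(-3, 0), -1))), 2) = Pow(Add(Pow(Add(10, Mul(-1, 65)), -1), Mul(-1, Pow(-3, -1))), 2) = Pow(Add(Pow(Add(10, -65), -1), Mul(-1, Rational(-1, 3))), 2) = Pow(Add(Pow(-55, -1), Rational(1, 3)), 2) = Pow(Add(Rational(-1, 55), Rational(1, 3)), 2) = Pow(Rational(52, 165), 2) = Rational(2704, 27225)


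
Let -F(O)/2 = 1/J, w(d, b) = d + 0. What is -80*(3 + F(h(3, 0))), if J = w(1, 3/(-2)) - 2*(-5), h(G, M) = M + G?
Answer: -2480/11 ≈ -225.45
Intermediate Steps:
h(G, M) = G + M
w(d, b) = d
J = 11 (J = 1 - 2*(-5) = 1 + 10 = 11)
F(O) = -2/11
-80*(3 + F(h(3, 0))) = -80*(3 - 2/11) = -80*31/11 = -2480/11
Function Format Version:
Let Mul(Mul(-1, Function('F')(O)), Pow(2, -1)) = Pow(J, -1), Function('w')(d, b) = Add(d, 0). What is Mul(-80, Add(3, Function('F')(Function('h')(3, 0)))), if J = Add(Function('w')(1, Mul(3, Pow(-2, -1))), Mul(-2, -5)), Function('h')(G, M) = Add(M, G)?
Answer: Rational(-2480, 11) ≈ -225.45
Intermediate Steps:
Function('h')(G, M) = Add(G, M)
Function('w')(d, b) = d
J = 11 (J = Add(1, Mul(-2, -5)) = Add(1, 10) = 11)
Function('F')(O) = Rational(-2, 11) (Function('F')(O) = Mul(-2, Pow(11, -1)) = Mul(-2, Rational(1, 11)) = Rational(-2, 11))
Mul(-80, Add(3, Function('F')(Function('h')(3, 0)))) = Mul(-80, Add(3, Rational(-2, 11))) = Mul(-80, Rational(31, 11)) = Rational(-2480, 11)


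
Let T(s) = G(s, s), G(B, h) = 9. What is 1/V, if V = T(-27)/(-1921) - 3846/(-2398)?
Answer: 2303279/3683292 ≈ 0.62533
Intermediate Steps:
T(s) = 9
V = 3683292/2303279 (V = 9/(-1921) - 3846/(-2398) = 9*(-1/1921) - 3846*(-1/2398) = -9/1921 + 1923/1199 = 3683292/2303279 ≈ 1.5992)
1/V = 1/(3683292/2303279) = 2303279/3683292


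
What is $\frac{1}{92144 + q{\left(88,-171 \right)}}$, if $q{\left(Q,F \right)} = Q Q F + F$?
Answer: $- \frac{1}{1232251} \approx -8.1152 \cdot 10^{-7}$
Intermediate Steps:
$q{\left(Q,F \right)} = F + F Q^{2}$ ($q{\left(Q,F \right)} = Q^{2} F + F = F Q^{2} + F = F + F Q^{2}$)
$\frac{1}{92144 + q{\left(88,-171 \right)}} = \frac{1}{92144 - 171 \left(1 + 88^{2}\right)} = \frac{1}{92144 - 171 \left(1 + 7744\right)} = \frac{1}{92144 - 1324395} = \frac{1}{-1232251} = - \frac{1}{1232251}$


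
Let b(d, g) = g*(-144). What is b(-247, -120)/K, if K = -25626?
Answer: -2880/4271 ≈ -0.67432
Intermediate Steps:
b(d, g) = -144*g
b(-247, -120)/K = -144*(-120)/(-25626) = 17280*(-1/25626) = -2880/4271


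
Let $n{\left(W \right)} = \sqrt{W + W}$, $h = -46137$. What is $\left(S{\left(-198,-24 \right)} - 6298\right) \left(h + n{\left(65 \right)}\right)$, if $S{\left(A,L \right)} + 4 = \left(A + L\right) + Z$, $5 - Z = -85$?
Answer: $296845458 - 6434 \sqrt{130} \approx 2.9677 \cdot 10^{8}$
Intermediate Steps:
$Z = 90$ ($Z = 5 - -85 = 5 + 85 = 90$)
$n{\left(W \right)} = \sqrt{2} \sqrt{W}$ ($n{\left(W \right)} = \sqrt{2 W} = \sqrt{2} \sqrt{W}$)
$S{\left(A,L \right)} = 86 + A + L$ ($S{\left(A,L \right)} = -4 + \left(\left(A + L\right) + 90\right) = -4 + \left(90 + A + L\right) = 86 + A + L$)
$\left(S{\left(-198,-24 \right)} - 6298\right) \left(h + n{\left(65 \right)}\right) = \left(\left(86 - 198 - 24\right) - 6298\right) \left(-46137 + \sqrt{2} \sqrt{65}\right) = \left(-136 - 6298\right) \left(-46137 + \sqrt{130}\right) = - 6434 \left(-46137 + \sqrt{130}\right) = 296845458 - 6434 \sqrt{130}$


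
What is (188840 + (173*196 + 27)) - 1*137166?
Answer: 85609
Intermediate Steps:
(188840 + (173*196 + 27)) - 1*137166 = (188840 + (33908 + 27)) - 137166 = (188840 + 33935) - 137166 = 222775 - 137166 = 85609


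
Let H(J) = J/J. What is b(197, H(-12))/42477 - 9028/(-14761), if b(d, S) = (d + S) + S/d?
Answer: 76121806459/123519590409 ≈ 0.61627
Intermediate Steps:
H(J) = 1
b(d, S) = S + d + S/d (b(d, S) = (S + d) + S/d = S + d + S/d)
b(197, H(-12))/42477 - 9028/(-14761) = (1 + 197 + 1/197)/42477 - 9028/(-14761) = (1 + 197 + 1*(1/197))*(1/42477) - 9028*(-1/14761) = (1 + 197 + 1/197)*(1/42477) + 9028/14761 = (39007/197)*(1/42477) + 9028/14761 = 39007/8367969 + 9028/14761 = 76121806459/123519590409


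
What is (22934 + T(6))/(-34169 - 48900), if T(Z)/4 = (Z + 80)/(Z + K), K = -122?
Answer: -95000/344143 ≈ -0.27605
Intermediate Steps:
T(Z) = 4*(80 + Z)/(-122 + Z) (T(Z) = 4*((Z + 80)/(Z - 122)) = 4*((80 + Z)/(-122 + Z)) = 4*(80 + Z)/(-122 + Z))
(22934 + T(6))/(-34169 - 48900) = (22934 + 4*(80 + 6)/(-122 + 6))/(-34169 - 48900) = (22934 + 4*86/(-116))/(-83069) = (22934 + 4*(-1/116)*86)*(-1/83069) = (22934 - 86/29)*(-1/83069) = (665000/29)*(-1/83069) = -95000/344143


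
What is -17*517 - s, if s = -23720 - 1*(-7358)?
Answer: 7573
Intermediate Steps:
s = -16362 (s = -23720 + 7358 = -16362)
-17*517 - s = -17*517 - 1*(-16362) = -8789 + 16362 = 7573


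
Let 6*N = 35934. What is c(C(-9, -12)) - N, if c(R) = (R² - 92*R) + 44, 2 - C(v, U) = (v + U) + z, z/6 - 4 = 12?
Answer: 6100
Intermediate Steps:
z = 96 (z = 24 + 6*12 = 24 + 72 = 96)
N = 5989 (N = (⅙)*35934 = 5989)
C(v, U) = -94 - U - v (C(v, U) = 2 - ((v + U) + 96) = 2 - ((U + v) + 96) = 2 - (96 + U + v) = 2 + (-96 - U - v) = -94 - U - v)
c(R) = 44 + R² - 92*R
c(C(-9, -12)) - N = (44 + (-94 - 1*(-12) - 1*(-9))² - 92*(-94 - 1*(-12) - 1*(-9))) - 1*5989 = (44 + (-94 + 12 + 9)² - 92*(-94 + 12 + 9)) - 5989 = (44 + (-73)² - 92*(-73)) - 5989 = (44 + 5329 + 6716) - 5989 = 12089 - 5989 = 6100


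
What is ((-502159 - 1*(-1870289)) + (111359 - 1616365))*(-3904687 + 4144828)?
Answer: -32869539516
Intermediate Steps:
((-502159 - 1*(-1870289)) + (111359 - 1616365))*(-3904687 + 4144828) = ((-502159 + 1870289) - 1505006)*240141 = (1368130 - 1505006)*240141 = -136876*240141 = -32869539516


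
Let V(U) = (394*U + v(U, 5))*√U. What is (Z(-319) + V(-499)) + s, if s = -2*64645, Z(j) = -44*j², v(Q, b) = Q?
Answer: -4606774 - 197105*I*√499 ≈ -4.6068e+6 - 4.403e+6*I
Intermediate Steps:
s = -129290
V(U) = 395*U^(3/2) (V(U) = (394*U + U)*√U = (395*U)*√U = 395*U^(3/2))
(Z(-319) + V(-499)) + s = (-44*(-319)² + 395*(-499)^(3/2)) - 129290 = (-44*101761 + 395*(-499*I*√499)) - 129290 = (-4477484 - 197105*I*√499) - 129290 = -4606774 - 197105*I*√499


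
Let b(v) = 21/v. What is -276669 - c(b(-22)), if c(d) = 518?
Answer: -277187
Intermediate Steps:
-276669 - c(b(-22)) = -276669 - 1*518 = -276669 - 518 = -277187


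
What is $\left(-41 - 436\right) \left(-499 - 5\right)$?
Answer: $240408$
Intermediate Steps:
$\left(-41 - 436\right) \left(-499 - 5\right) = \left(-477\right) \left(-504\right) = 240408$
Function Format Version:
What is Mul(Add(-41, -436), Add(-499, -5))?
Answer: 240408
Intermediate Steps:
Mul(Add(-41, -436), Add(-499, -5)) = Mul(-477, -504) = 240408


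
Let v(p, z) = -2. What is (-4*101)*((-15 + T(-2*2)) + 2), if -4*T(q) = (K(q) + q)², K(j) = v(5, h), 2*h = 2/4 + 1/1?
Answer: 8888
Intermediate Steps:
h = ¾ (h = (2/4 + 1/1)/2 = (2*(¼) + 1*1)/2 = (½ + 1)/2 = (½)*(3/2) = ¾ ≈ 0.75000)
K(j) = -2
T(q) = -(-2 + q)²/4
(-4*101)*((-15 + T(-2*2)) + 2) = (-4*101)*((-15 - (-2 - 2*2)²/4) + 2) = -404*((-15 - (-2 - 4)²/4) + 2) = -404*((-15 - ¼*(-6)²) + 2) = -404*((-15 - ¼*36) + 2) = -404*((-15 - 9) + 2) = -404*(-24 + 2) = -404*(-22) = 8888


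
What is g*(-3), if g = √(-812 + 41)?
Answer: -3*I*√771 ≈ -83.301*I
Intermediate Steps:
g = I*√771 (g = √(-771) = I*√771 ≈ 27.767*I)
g*(-3) = (I*√771)*(-3) = -3*I*√771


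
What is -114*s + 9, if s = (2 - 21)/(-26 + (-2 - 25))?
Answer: -1689/53 ≈ -31.868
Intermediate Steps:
s = 19/53 (s = -19/(-26 - 27) = -19/(-53) = -19*(-1/53) = 19/53 ≈ 0.35849)
-114*s + 9 = -114*19/53 + 9 = -2166/53 + 9 = -1689/53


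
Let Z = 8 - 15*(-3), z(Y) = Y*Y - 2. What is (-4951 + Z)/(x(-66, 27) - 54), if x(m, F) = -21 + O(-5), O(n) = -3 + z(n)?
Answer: 4898/55 ≈ 89.055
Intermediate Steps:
z(Y) = -2 + Y² (z(Y) = Y² - 2 = -2 + Y²)
O(n) = -5 + n² (O(n) = -3 + (-2 + n²) = -5 + n²)
x(m, F) = -1 (x(m, F) = -21 + (-5 + (-5)²) = -21 + (-5 + 25) = -21 + 20 = -1)
Z = 53 (Z = 8 + 45 = 53)
(-4951 + Z)/(x(-66, 27) - 54) = (-4951 + 53)/(-1 - 54) = -4898/(-55) = -4898*(-1/55) = 4898/55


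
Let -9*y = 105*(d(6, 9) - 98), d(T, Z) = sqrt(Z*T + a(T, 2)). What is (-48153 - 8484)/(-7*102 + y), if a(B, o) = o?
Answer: -558279/4057 - 121365*sqrt(14)/16228 ≈ -165.59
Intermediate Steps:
d(T, Z) = sqrt(2 + T*Z) (d(T, Z) = sqrt(Z*T + 2) = sqrt(T*Z + 2) = sqrt(2 + T*Z))
y = 3430/3 - 70*sqrt(14)/3 (y = -35*(sqrt(2 + 6*9) - 98)/3 = -35*(sqrt(2 + 54) - 98)/3 = -35*(sqrt(56) - 98)/3 = -35*(2*sqrt(14) - 98)/3 = -35*(-98 + 2*sqrt(14))/3 = -(-10290 + 210*sqrt(14))/9 = 3430/3 - 70*sqrt(14)/3 ≈ 1056.0)
(-48153 - 8484)/(-7*102 + y) = (-48153 - 8484)/(-7*102 + (3430/3 - 70*sqrt(14)/3)) = -56637/(-714 + (3430/3 - 70*sqrt(14)/3)) = -56637/(1288/3 - 70*sqrt(14)/3)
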